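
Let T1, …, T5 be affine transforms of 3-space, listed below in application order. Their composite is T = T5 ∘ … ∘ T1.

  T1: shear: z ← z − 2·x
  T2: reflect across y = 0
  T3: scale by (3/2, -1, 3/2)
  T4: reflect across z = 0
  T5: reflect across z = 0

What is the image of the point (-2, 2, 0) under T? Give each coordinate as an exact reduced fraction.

T(p) = (-3, 2, 6)

T1 shear: z ← z − 2·x: (-2, 2, 0) → (-2, 2, 4)
T2 reflect across y = 0: (-2, 2, 4) → (-2, -2, 4)
T3 scale by (3/2, -1, 3/2): (-2, -2, 4) → (-3, 2, 6)
T4 reflect across z = 0: (-3, 2, 6) → (-3, 2, -6)
T5 reflect across z = 0: (-3, 2, -6) → (-3, 2, 6)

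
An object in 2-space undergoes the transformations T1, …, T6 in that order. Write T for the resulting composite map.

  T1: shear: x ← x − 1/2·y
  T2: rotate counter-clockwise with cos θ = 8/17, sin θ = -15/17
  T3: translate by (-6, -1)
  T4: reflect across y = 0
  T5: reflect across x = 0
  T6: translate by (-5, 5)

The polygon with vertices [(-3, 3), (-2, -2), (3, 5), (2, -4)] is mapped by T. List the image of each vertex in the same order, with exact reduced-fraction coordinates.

image vertices: (8/17, 21/34), (55/17, 103/17), (-62/17, 139/34), (45/17, 194/17)

T1 shear: x ← x − 1/2·y: (-3, 3) → (-9/2, 3); (-2, -2) → (-1, -2); (3, 5) → (1/2, 5); (2, -4) → (4, -4)
T2 rotate counter-clockwise with cos θ = 8/17, sin θ = -15/17: (-9/2, 3) → (9/17, 183/34); (-1, -2) → (-38/17, -1/17); (1/2, 5) → (79/17, 65/34); (4, -4) → (-28/17, -92/17)
T3 translate by (-6, -1): (9/17, 183/34) → (-93/17, 149/34); (-38/17, -1/17) → (-140/17, -18/17); (79/17, 65/34) → (-23/17, 31/34); (-28/17, -92/17) → (-130/17, -109/17)
T4 reflect across y = 0: (-93/17, 149/34) → (-93/17, -149/34); (-140/17, -18/17) → (-140/17, 18/17); (-23/17, 31/34) → (-23/17, -31/34); (-130/17, -109/17) → (-130/17, 109/17)
T5 reflect across x = 0: (-93/17, -149/34) → (93/17, -149/34); (-140/17, 18/17) → (140/17, 18/17); (-23/17, -31/34) → (23/17, -31/34); (-130/17, 109/17) → (130/17, 109/17)
T6 translate by (-5, 5): (93/17, -149/34) → (8/17, 21/34); (140/17, 18/17) → (55/17, 103/17); (23/17, -31/34) → (-62/17, 139/34); (130/17, 109/17) → (45/17, 194/17)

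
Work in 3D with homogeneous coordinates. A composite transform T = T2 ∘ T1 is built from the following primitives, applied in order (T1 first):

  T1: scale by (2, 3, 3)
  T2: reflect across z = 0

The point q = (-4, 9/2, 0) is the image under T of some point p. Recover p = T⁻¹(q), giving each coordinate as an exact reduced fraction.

p = (-2, 3/2, 0)

T1 = [2 0 0 0; 0 3 0 0; 0 0 3 0; 0 0 0 1]
T2·T1 = [2 0 0 0; 0 3 0 0; 0 0 -3 0; 0 0 0 1]
det M = -18; M⁻¹ = [1/2 0 0 0; 0 1/3 0 0; 0 0 -1/3 0; 0 0 0 1]
M⁻¹ · (-4, 9/2, 0)ᵀ = (-2, 3/2, 0)ᵀ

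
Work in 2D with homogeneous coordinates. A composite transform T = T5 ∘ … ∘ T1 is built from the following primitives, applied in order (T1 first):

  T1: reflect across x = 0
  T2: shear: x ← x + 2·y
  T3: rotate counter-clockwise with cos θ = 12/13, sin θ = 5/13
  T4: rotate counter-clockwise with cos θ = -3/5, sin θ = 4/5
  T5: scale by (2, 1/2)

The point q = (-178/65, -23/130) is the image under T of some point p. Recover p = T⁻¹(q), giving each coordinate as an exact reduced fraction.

T1 = [-1 0 0; 0 1 0; 0 0 1]
T2·T1 = [-1 2 0; 0 1 0; 0 0 1]
T3·…·T1 = [-12/13 19/13 0; -5/13 22/13 0; 0 0 1]
T4·…·T1 = [56/65 -29/13 0; -33/65 2/13 0; 0 0 1]
T5·…·T1 = [112/65 -58/13 0; -33/130 1/13 0; 0 0 1]
det M = -1; M⁻¹ = [-1/13 -58/13 0; -33/130 -112/65 0; 0 0 1]
M⁻¹ · (-178/65, -23/130)ᵀ = (1, 1)ᵀ

p = (1, 1)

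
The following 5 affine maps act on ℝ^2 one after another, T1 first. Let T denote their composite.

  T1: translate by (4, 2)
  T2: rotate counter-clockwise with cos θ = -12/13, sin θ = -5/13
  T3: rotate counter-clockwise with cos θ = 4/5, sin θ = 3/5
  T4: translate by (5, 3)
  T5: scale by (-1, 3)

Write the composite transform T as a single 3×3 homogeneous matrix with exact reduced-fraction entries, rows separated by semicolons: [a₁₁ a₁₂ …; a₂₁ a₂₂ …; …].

T = [33/65 -56/65 -61/13; -168/65 -99/65 -57/13; 0 0 1]

T1 = [1 0 4; 0 1 2; 0 0 1]
T2·T1 = [-12/13 5/13 -38/13; -5/13 -12/13 -44/13; 0 0 1]
T3·…·T1 = [-33/65 56/65 -4/13; -56/65 -33/65 -58/13; 0 0 1]
T4·…·T1 = [-33/65 56/65 61/13; -56/65 -33/65 -19/13; 0 0 1]
T5·…·T1 = [33/65 -56/65 -61/13; -168/65 -99/65 -57/13; 0 0 1]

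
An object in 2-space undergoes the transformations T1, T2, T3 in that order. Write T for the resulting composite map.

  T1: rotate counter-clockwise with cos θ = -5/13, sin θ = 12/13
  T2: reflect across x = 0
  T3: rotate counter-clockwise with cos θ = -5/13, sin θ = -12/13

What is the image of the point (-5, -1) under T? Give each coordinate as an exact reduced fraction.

T(p) = (-475/169, 719/169)

T1 rotate counter-clockwise with cos θ = -5/13, sin θ = 12/13: (-5, -1) → (37/13, -55/13)
T2 reflect across x = 0: (37/13, -55/13) → (-37/13, -55/13)
T3 rotate counter-clockwise with cos θ = -5/13, sin θ = -12/13: (-37/13, -55/13) → (-475/169, 719/169)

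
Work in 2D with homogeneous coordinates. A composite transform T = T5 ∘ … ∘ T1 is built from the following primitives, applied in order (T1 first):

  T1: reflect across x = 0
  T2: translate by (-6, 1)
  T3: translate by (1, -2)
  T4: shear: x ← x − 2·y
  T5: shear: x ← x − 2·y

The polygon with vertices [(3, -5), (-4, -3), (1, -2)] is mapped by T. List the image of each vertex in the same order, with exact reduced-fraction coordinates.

image vertices: (16, -6), (15, -4), (6, -3)

T1 reflect across x = 0: (3, -5) → (-3, -5); (-4, -3) → (4, -3); (1, -2) → (-1, -2)
T2 translate by (-6, 1): (-3, -5) → (-9, -4); (4, -3) → (-2, -2); (-1, -2) → (-7, -1)
T3 translate by (1, -2): (-9, -4) → (-8, -6); (-2, -2) → (-1, -4); (-7, -1) → (-6, -3)
T4 shear: x ← x − 2·y: (-8, -6) → (4, -6); (-1, -4) → (7, -4); (-6, -3) → (0, -3)
T5 shear: x ← x − 2·y: (4, -6) → (16, -6); (7, -4) → (15, -4); (0, -3) → (6, -3)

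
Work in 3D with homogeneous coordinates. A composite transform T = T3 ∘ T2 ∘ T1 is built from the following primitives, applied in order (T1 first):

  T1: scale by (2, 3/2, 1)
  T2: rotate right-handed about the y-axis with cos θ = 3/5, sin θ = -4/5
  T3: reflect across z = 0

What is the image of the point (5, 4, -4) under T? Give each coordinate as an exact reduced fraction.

T(p) = (46/5, 6, -28/5)

T1 scale by (2, 3/2, 1): (5, 4, -4) → (10, 6, -4)
T2 rotate right-handed about the y-axis with cos θ = 3/5, sin θ = -4/5: (10, 6, -4) → (46/5, 6, 28/5)
T3 reflect across z = 0: (46/5, 6, 28/5) → (46/5, 6, -28/5)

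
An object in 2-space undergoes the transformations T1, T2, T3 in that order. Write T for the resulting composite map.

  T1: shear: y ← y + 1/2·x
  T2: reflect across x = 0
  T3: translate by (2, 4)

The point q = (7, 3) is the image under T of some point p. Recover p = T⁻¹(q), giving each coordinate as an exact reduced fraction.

p = (-5, 3/2)

T1 = [1 0 0; 1/2 1 0; 0 0 1]
T2·T1 = [-1 0 0; 1/2 1 0; 0 0 1]
T3·…·T1 = [-1 0 2; 1/2 1 4; 0 0 1]
det M = -1; M⁻¹ = [-1 0 2; 1/2 1 -5; 0 0 1]
M⁻¹ · (7, 3)ᵀ = (-5, 3/2)ᵀ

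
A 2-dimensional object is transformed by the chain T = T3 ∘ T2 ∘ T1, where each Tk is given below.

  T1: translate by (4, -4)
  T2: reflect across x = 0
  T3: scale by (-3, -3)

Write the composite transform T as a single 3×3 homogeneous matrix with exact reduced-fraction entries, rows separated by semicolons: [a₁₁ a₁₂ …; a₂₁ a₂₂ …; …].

T = [3 0 12; 0 -3 12; 0 0 1]

T1 = [1 0 4; 0 1 -4; 0 0 1]
T2·T1 = [-1 0 -4; 0 1 -4; 0 0 1]
T3·…·T1 = [3 0 12; 0 -3 12; 0 0 1]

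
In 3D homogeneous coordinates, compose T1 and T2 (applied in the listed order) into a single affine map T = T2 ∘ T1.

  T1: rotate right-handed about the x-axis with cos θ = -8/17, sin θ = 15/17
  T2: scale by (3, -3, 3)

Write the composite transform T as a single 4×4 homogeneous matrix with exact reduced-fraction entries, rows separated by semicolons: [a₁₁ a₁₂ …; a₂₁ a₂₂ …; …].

T1 = [1 0 0 0; 0 -8/17 -15/17 0; 0 15/17 -8/17 0; 0 0 0 1]
T2·T1 = [3 0 0 0; 0 24/17 45/17 0; 0 45/17 -24/17 0; 0 0 0 1]

T = [3 0 0 0; 0 24/17 45/17 0; 0 45/17 -24/17 0; 0 0 0 1]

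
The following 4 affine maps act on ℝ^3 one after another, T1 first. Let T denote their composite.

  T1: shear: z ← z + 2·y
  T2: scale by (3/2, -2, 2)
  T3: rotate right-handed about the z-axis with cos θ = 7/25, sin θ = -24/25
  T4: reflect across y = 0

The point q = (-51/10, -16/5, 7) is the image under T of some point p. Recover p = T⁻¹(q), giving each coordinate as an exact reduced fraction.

p = (-3, 2, -1/2)

T1 = [1 0 0 0; 0 1 0 0; 0 2 1 0; 0 0 0 1]
T2·T1 = [3/2 0 0 0; 0 -2 0 0; 0 4 2 0; 0 0 0 1]
T3·…·T1 = [21/50 -48/25 0 0; -36/25 -14/25 0 0; 0 4 2 0; 0 0 0 1]
T4·…·T1 = [21/50 -48/25 0 0; 36/25 14/25 0 0; 0 4 2 0; 0 0 0 1]
det M = 6; M⁻¹ = [14/75 16/25 0 0; -12/25 7/50 0 0; 24/25 -7/25 1/2 0; 0 0 0 1]
M⁻¹ · (-51/10, -16/5, 7)ᵀ = (-3, 2, -1/2)ᵀ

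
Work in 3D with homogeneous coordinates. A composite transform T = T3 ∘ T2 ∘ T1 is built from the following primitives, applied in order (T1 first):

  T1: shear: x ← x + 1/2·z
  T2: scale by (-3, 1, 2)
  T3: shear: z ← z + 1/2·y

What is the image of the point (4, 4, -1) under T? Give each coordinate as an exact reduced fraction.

T(p) = (-21/2, 4, 0)

T1 shear: x ← x + 1/2·z: (4, 4, -1) → (7/2, 4, -1)
T2 scale by (-3, 1, 2): (7/2, 4, -1) → (-21/2, 4, -2)
T3 shear: z ← z + 1/2·y: (-21/2, 4, -2) → (-21/2, 4, 0)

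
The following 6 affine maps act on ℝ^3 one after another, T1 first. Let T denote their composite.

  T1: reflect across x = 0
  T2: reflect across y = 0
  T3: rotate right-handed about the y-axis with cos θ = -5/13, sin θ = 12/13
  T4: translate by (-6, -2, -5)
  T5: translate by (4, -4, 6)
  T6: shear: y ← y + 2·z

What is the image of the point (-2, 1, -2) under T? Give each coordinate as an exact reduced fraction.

T1 reflect across x = 0: (-2, 1, -2) → (2, 1, -2)
T2 reflect across y = 0: (2, 1, -2) → (2, -1, -2)
T3 rotate right-handed about the y-axis with cos θ = -5/13, sin θ = 12/13: (2, -1, -2) → (-34/13, -1, -14/13)
T4 translate by (-6, -2, -5): (-34/13, -1, -14/13) → (-112/13, -3, -79/13)
T5 translate by (4, -4, 6): (-112/13, -3, -79/13) → (-60/13, -7, -1/13)
T6 shear: y ← y + 2·z: (-60/13, -7, -1/13) → (-60/13, -93/13, -1/13)

T(p) = (-60/13, -93/13, -1/13)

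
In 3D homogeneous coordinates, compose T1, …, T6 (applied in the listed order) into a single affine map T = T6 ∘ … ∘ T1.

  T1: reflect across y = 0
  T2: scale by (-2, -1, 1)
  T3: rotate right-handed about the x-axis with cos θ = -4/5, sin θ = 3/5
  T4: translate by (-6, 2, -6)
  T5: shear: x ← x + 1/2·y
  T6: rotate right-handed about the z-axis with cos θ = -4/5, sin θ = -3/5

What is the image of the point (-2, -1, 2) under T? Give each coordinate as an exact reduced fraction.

T1 reflect across y = 0: (-2, -1, 2) → (-2, 1, 2)
T2 scale by (-2, -1, 1): (-2, 1, 2) → (4, -1, 2)
T3 rotate right-handed about the x-axis with cos θ = -4/5, sin θ = 3/5: (4, -1, 2) → (4, -2/5, -11/5)
T4 translate by (-6, 2, -6): (4, -2/5, -11/5) → (-2, 8/5, -41/5)
T5 shear: x ← x + 1/2·y: (-2, 8/5, -41/5) → (-6/5, 8/5, -41/5)
T6 rotate right-handed about the z-axis with cos θ = -4/5, sin θ = -3/5: (-6/5, 8/5, -41/5) → (48/25, -14/25, -41/5)

T(p) = (48/25, -14/25, -41/5)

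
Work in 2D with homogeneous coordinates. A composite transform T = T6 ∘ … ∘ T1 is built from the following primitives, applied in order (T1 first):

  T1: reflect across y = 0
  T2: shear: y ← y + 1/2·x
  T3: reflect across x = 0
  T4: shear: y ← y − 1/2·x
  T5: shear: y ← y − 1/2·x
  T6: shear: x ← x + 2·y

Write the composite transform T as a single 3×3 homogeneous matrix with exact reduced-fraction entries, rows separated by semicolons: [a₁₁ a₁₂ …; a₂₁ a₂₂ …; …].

T1 = [1 0 0; 0 -1 0; 0 0 1]
T2·T1 = [1 0 0; 1/2 -1 0; 0 0 1]
T3·…·T1 = [-1 0 0; 1/2 -1 0; 0 0 1]
T4·…·T1 = [-1 0 0; 1 -1 0; 0 0 1]
T5·…·T1 = [-1 0 0; 3/2 -1 0; 0 0 1]
T6·…·T1 = [2 -2 0; 3/2 -1 0; 0 0 1]

T = [2 -2 0; 3/2 -1 0; 0 0 1]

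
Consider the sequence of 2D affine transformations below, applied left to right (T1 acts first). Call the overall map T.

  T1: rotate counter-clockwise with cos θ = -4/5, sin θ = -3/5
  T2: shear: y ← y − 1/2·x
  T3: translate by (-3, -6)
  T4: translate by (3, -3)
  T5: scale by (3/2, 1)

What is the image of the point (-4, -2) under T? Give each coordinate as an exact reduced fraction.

T(p) = (3, -6)

T1 rotate counter-clockwise with cos θ = -4/5, sin θ = -3/5: (-4, -2) → (2, 4)
T2 shear: y ← y − 1/2·x: (2, 4) → (2, 3)
T3 translate by (-3, -6): (2, 3) → (-1, -3)
T4 translate by (3, -3): (-1, -3) → (2, -6)
T5 scale by (3/2, 1): (2, -6) → (3, -6)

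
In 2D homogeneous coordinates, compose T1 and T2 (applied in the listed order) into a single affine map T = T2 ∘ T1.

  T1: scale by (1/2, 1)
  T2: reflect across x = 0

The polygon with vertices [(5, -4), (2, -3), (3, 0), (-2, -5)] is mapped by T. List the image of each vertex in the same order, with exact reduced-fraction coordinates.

image vertices: (-5/2, -4), (-1, -3), (-3/2, 0), (1, -5)

T1 scale by (1/2, 1): (5, -4) → (5/2, -4); (2, -3) → (1, -3); (3, 0) → (3/2, 0); (-2, -5) → (-1, -5)
T2 reflect across x = 0: (5/2, -4) → (-5/2, -4); (1, -3) → (-1, -3); (3/2, 0) → (-3/2, 0); (-1, -5) → (1, -5)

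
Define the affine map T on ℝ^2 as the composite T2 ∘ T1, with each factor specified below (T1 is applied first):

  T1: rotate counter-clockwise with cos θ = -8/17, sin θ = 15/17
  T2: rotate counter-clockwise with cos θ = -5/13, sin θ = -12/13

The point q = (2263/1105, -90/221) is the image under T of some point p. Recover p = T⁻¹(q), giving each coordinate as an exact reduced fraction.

T1 = [-8/17 -15/17 0; 15/17 -8/17 0; 0 0 1]
T2·T1 = [220/221 -21/221 0; 21/221 220/221 0; 0 0 1]
det M = 1; M⁻¹ = [220/221 21/221 0; -21/221 220/221 0; 0 0 1]
M⁻¹ · (2263/1105, -90/221)ᵀ = (2, -3/5)ᵀ

p = (2, -3/5)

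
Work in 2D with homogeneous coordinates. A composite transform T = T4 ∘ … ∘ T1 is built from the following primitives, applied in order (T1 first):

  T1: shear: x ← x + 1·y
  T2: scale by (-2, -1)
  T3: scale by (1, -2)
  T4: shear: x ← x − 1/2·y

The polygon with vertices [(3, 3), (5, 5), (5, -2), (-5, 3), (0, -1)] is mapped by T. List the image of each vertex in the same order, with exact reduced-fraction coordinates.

image vertices: (-15, 6), (-25, 10), (-4, -4), (1, 6), (3, -2)

T1 shear: x ← x + 1·y: (3, 3) → (6, 3); (5, 5) → (10, 5); (5, -2) → (3, -2); (-5, 3) → (-2, 3); (0, -1) → (-1, -1)
T2 scale by (-2, -1): (6, 3) → (-12, -3); (10, 5) → (-20, -5); (3, -2) → (-6, 2); (-2, 3) → (4, -3); (-1, -1) → (2, 1)
T3 scale by (1, -2): (-12, -3) → (-12, 6); (-20, -5) → (-20, 10); (-6, 2) → (-6, -4); (4, -3) → (4, 6); (2, 1) → (2, -2)
T4 shear: x ← x − 1/2·y: (-12, 6) → (-15, 6); (-20, 10) → (-25, 10); (-6, -4) → (-4, -4); (4, 6) → (1, 6); (2, -2) → (3, -2)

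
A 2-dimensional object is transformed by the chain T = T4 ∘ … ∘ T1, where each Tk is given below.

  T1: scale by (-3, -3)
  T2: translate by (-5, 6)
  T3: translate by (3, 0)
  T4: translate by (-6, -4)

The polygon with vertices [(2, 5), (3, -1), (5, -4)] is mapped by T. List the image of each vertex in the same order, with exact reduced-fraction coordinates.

image vertices: (-14, -13), (-17, 5), (-23, 14)

T1 scale by (-3, -3): (2, 5) → (-6, -15); (3, -1) → (-9, 3); (5, -4) → (-15, 12)
T2 translate by (-5, 6): (-6, -15) → (-11, -9); (-9, 3) → (-14, 9); (-15, 12) → (-20, 18)
T3 translate by (3, 0): (-11, -9) → (-8, -9); (-14, 9) → (-11, 9); (-20, 18) → (-17, 18)
T4 translate by (-6, -4): (-8, -9) → (-14, -13); (-11, 9) → (-17, 5); (-17, 18) → (-23, 14)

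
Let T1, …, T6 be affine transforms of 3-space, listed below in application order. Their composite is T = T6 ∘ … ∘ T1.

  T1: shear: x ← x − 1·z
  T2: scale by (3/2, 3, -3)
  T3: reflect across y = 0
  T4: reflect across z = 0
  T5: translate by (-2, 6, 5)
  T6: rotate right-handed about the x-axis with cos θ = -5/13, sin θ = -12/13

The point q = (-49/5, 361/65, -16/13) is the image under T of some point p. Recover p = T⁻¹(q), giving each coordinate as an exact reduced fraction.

T1 = [1 0 -1 0; 0 1 0 0; 0 0 1 0; 0 0 0 1]
T2·T1 = [3/2 0 -3/2 0; 0 3 0 0; 0 0 -3 0; 0 0 0 1]
T3·…·T1 = [3/2 0 -3/2 0; 0 -3 0 0; 0 0 -3 0; 0 0 0 1]
T4·…·T1 = [3/2 0 -3/2 0; 0 -3 0 0; 0 0 3 0; 0 0 0 1]
T5·…·T1 = [3/2 0 -3/2 -2; 0 -3 0 6; 0 0 3 5; 0 0 0 1]
T6·…·T1 = [3/2 0 -3/2 -2; 0 15/13 36/13 30/13; 0 36/13 -15/13 -97/13; 0 0 0 1]
det M = -27/2; M⁻¹ = [2/3 4/13 -5/39 -1/3; 0 5/39 4/13 2; 0 4/13 -5/39 -5/3; 0 0 0 1]
M⁻¹ · (-49/5, 361/65, -16/13)ᵀ = (-5, 7/3, 1/5)ᵀ

p = (-5, 7/3, 1/5)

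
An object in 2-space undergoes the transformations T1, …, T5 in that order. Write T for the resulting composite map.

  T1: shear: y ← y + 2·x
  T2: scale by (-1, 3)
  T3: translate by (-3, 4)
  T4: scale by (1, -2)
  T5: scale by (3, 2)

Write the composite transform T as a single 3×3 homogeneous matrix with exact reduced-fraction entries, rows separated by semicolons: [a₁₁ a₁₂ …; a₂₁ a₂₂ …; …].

T = [-3 0 -9; -24 -12 -16; 0 0 1]

T1 = [1 0 0; 2 1 0; 0 0 1]
T2·T1 = [-1 0 0; 6 3 0; 0 0 1]
T3·…·T1 = [-1 0 -3; 6 3 4; 0 0 1]
T4·…·T1 = [-1 0 -3; -12 -6 -8; 0 0 1]
T5·…·T1 = [-3 0 -9; -24 -12 -16; 0 0 1]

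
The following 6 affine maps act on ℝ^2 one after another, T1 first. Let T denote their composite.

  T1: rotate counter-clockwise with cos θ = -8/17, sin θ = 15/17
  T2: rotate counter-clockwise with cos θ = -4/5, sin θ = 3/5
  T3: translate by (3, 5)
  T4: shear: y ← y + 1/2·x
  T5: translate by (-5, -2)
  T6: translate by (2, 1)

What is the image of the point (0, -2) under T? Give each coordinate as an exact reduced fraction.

T(p) = (-168/85, 819/170)

T1 rotate counter-clockwise with cos θ = -8/17, sin θ = 15/17: (0, -2) → (30/17, 16/17)
T2 rotate counter-clockwise with cos θ = -4/5, sin θ = 3/5: (30/17, 16/17) → (-168/85, 26/85)
T3 translate by (3, 5): (-168/85, 26/85) → (87/85, 451/85)
T4 shear: y ← y + 1/2·x: (87/85, 451/85) → (87/85, 989/170)
T5 translate by (-5, -2): (87/85, 989/170) → (-338/85, 649/170)
T6 translate by (2, 1): (-338/85, 649/170) → (-168/85, 819/170)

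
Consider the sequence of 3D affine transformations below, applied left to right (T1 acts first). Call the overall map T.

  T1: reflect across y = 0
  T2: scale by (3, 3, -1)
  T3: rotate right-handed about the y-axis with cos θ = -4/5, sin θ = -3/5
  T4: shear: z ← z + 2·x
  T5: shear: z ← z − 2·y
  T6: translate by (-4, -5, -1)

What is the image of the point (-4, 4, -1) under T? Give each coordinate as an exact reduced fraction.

T1 reflect across y = 0: (-4, 4, -1) → (-4, -4, -1)
T2 scale by (3, 3, -1): (-4, -4, -1) → (-12, -12, 1)
T3 rotate right-handed about the y-axis with cos θ = -4/5, sin θ = -3/5: (-12, -12, 1) → (9, -12, -8)
T4 shear: z ← z + 2·x: (9, -12, -8) → (9, -12, 10)
T5 shear: z ← z − 2·y: (9, -12, 10) → (9, -12, 34)
T6 translate by (-4, -5, -1): (9, -12, 34) → (5, -17, 33)

T(p) = (5, -17, 33)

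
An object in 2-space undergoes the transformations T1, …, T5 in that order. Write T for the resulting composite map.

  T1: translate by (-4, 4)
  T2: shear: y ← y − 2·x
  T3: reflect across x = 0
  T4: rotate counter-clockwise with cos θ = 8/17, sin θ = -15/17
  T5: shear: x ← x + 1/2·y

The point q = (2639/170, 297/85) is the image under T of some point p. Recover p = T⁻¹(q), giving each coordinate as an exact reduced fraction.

p = (3/5, 3)

T1 = [1 0 -4; 0 1 4; 0 0 1]
T2·T1 = [1 0 -4; -2 1 12; 0 0 1]
T3·…·T1 = [-1 0 4; -2 1 12; 0 0 1]
T4·…·T1 = [-38/17 15/17 212/17; -1/17 8/17 36/17; 0 0 1]
T5·…·T1 = [-77/34 19/17 230/17; -1/17 8/17 36/17; 0 0 1]
det M = -1; M⁻¹ = [-8/17 19/17 4; -1/17 77/34 -4; 0 0 1]
M⁻¹ · (2639/170, 297/85)ᵀ = (3/5, 3)ᵀ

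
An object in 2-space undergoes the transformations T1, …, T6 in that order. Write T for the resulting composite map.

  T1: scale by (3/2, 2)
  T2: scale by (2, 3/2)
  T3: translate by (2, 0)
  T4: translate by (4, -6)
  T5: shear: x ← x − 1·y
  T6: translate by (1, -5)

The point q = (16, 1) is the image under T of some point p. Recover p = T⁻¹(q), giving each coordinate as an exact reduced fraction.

p = (5, 4)

T1 = [3/2 0 0; 0 2 0; 0 0 1]
T2·T1 = [3 0 0; 0 3 0; 0 0 1]
T3·…·T1 = [3 0 2; 0 3 0; 0 0 1]
T4·…·T1 = [3 0 6; 0 3 -6; 0 0 1]
T5·…·T1 = [3 -3 12; 0 3 -6; 0 0 1]
T6·…·T1 = [3 -3 13; 0 3 -11; 0 0 1]
det M = 9; M⁻¹ = [1/3 1/3 -2/3; 0 1/3 11/3; 0 0 1]
M⁻¹ · (16, 1)ᵀ = (5, 4)ᵀ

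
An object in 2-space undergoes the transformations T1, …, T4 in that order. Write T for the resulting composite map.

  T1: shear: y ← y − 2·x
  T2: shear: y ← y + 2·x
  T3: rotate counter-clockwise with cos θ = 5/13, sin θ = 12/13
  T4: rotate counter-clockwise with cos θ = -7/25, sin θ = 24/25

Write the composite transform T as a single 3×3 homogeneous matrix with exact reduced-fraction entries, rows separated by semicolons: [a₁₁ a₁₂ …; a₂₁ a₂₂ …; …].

T1 = [1 0 0; -2 1 0; 0 0 1]
T2·T1 = [1 0 0; 0 1 0; 0 0 1]
T3·…·T1 = [5/13 -12/13 0; 12/13 5/13 0; 0 0 1]
T4·…·T1 = [-323/325 -36/325 0; 36/325 -323/325 0; 0 0 1]

T = [-323/325 -36/325 0; 36/325 -323/325 0; 0 0 1]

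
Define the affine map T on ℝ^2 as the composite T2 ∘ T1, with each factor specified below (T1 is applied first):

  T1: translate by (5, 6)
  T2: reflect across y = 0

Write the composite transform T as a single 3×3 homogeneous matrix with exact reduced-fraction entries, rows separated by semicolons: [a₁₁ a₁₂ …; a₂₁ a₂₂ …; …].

T1 = [1 0 5; 0 1 6; 0 0 1]
T2·T1 = [1 0 5; 0 -1 -6; 0 0 1]

T = [1 0 5; 0 -1 -6; 0 0 1]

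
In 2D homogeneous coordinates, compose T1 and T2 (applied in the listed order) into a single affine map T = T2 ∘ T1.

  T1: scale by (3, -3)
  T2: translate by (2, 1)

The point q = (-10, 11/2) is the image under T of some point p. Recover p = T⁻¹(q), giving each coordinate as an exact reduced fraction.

p = (-4, -3/2)

T1 = [3 0 0; 0 -3 0; 0 0 1]
T2·T1 = [3 0 2; 0 -3 1; 0 0 1]
det M = -9; M⁻¹ = [1/3 0 -2/3; 0 -1/3 1/3; 0 0 1]
M⁻¹ · (-10, 11/2)ᵀ = (-4, -3/2)ᵀ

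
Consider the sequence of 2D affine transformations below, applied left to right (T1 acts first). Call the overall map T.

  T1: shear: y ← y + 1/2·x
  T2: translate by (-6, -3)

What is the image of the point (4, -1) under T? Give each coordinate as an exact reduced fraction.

T1 shear: y ← y + 1/2·x: (4, -1) → (4, 1)
T2 translate by (-6, -3): (4, 1) → (-2, -2)

T(p) = (-2, -2)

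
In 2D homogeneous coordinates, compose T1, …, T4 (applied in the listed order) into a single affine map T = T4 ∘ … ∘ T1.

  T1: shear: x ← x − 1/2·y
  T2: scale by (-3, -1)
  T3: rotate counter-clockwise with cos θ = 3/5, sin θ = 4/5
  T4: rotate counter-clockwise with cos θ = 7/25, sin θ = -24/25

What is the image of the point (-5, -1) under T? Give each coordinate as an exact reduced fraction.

T(p) = (3247/250, -477/125)

T1 shear: x ← x − 1/2·y: (-5, -1) → (-9/2, -1)
T2 scale by (-3, -1): (-9/2, -1) → (27/2, 1)
T3 rotate counter-clockwise with cos θ = 3/5, sin θ = 4/5: (27/2, 1) → (73/10, 57/5)
T4 rotate counter-clockwise with cos θ = 7/25, sin θ = -24/25: (73/10, 57/5) → (3247/250, -477/125)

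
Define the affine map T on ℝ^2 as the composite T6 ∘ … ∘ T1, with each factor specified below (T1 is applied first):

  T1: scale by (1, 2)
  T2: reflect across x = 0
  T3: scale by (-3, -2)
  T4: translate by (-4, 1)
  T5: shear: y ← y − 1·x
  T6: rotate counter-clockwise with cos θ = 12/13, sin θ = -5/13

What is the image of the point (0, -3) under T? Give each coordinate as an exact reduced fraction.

T(p) = (37/13, 224/13)

T1 scale by (1, 2): (0, -3) → (0, -6)
T2 reflect across x = 0: (0, -6) → (0, -6)
T3 scale by (-3, -2): (0, -6) → (0, 12)
T4 translate by (-4, 1): (0, 12) → (-4, 13)
T5 shear: y ← y − 1·x: (-4, 13) → (-4, 17)
T6 rotate counter-clockwise with cos θ = 12/13, sin θ = -5/13: (-4, 17) → (37/13, 224/13)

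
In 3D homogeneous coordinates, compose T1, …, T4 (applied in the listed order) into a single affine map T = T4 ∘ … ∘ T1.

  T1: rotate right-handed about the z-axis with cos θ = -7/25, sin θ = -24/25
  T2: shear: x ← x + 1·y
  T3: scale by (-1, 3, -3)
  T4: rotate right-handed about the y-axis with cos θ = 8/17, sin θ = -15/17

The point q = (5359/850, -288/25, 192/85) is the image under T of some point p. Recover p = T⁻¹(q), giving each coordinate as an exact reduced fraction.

T1 = [-7/25 24/25 0 0; -24/25 -7/25 0 0; 0 0 1 0; 0 0 0 1]
T2·T1 = [-31/25 17/25 0 0; -24/25 -7/25 0 0; 0 0 1 0; 0 0 0 1]
T3·…·T1 = [31/25 -17/25 0 0; -72/25 -21/25 0 0; 0 0 -3 0; 0 0 0 1]
T4·…·T1 = [248/425 -8/25 45/17 0; -72/25 -21/25 0 0; 93/85 -3/5 -24/17 0; 0 0 0 1]
det M = 9; M⁻¹ = [56/425 -17/75 21/85 0; -192/425 -31/75 -72/85 0; 5/17 0 -8/51 0; 0 0 0 1]
M⁻¹ · (5359/850, -288/25, 192/85)ᵀ = (4, 0, 3/2)ᵀ

p = (4, 0, 3/2)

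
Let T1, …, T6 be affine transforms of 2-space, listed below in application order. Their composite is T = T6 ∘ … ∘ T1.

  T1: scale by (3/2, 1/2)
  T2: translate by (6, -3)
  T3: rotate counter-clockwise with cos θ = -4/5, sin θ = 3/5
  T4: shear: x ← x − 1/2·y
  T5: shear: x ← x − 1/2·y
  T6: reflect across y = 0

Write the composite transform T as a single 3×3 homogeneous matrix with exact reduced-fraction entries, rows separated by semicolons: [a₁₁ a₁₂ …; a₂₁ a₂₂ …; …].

T = [-21/10 1/10 -9; -9/10 2/5 -6; 0 0 1]

T1 = [3/2 0 0; 0 1/2 0; 0 0 1]
T2·T1 = [3/2 0 6; 0 1/2 -3; 0 0 1]
T3·…·T1 = [-6/5 -3/10 -3; 9/10 -2/5 6; 0 0 1]
T4·…·T1 = [-33/20 -1/10 -6; 9/10 -2/5 6; 0 0 1]
T5·…·T1 = [-21/10 1/10 -9; 9/10 -2/5 6; 0 0 1]
T6·…·T1 = [-21/10 1/10 -9; -9/10 2/5 -6; 0 0 1]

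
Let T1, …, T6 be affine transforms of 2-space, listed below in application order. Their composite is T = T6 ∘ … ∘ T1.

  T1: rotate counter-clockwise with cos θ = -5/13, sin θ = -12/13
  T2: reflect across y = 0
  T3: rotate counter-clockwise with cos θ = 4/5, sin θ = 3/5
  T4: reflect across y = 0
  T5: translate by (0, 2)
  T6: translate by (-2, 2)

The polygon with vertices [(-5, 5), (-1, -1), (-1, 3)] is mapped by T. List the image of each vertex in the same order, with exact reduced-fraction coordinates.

image vertices: (63/13, 29/13), (-107/65, 349/65), (5/13, 25/13)

T1 rotate counter-clockwise with cos θ = -5/13, sin θ = -12/13: (-5, 5) → (85/13, 35/13); (-1, -1) → (-7/13, 17/13); (-1, 3) → (41/13, -3/13)
T2 reflect across y = 0: (85/13, 35/13) → (85/13, -35/13); (-7/13, 17/13) → (-7/13, -17/13); (41/13, -3/13) → (41/13, 3/13)
T3 rotate counter-clockwise with cos θ = 4/5, sin θ = 3/5: (85/13, -35/13) → (89/13, 23/13); (-7/13, -17/13) → (23/65, -89/65); (41/13, 3/13) → (31/13, 27/13)
T4 reflect across y = 0: (89/13, 23/13) → (89/13, -23/13); (23/65, -89/65) → (23/65, 89/65); (31/13, 27/13) → (31/13, -27/13)
T5 translate by (0, 2): (89/13, -23/13) → (89/13, 3/13); (23/65, 89/65) → (23/65, 219/65); (31/13, -27/13) → (31/13, -1/13)
T6 translate by (-2, 2): (89/13, 3/13) → (63/13, 29/13); (23/65, 219/65) → (-107/65, 349/65); (31/13, -1/13) → (5/13, 25/13)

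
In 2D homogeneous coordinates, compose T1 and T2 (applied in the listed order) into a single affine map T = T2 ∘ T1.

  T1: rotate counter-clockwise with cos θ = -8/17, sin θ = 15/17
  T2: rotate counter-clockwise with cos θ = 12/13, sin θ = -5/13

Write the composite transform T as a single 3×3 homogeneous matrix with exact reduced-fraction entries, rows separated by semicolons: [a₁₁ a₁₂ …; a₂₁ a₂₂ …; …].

T = [-21/221 -220/221 0; 220/221 -21/221 0; 0 0 1]

T1 = [-8/17 -15/17 0; 15/17 -8/17 0; 0 0 1]
T2·T1 = [-21/221 -220/221 0; 220/221 -21/221 0; 0 0 1]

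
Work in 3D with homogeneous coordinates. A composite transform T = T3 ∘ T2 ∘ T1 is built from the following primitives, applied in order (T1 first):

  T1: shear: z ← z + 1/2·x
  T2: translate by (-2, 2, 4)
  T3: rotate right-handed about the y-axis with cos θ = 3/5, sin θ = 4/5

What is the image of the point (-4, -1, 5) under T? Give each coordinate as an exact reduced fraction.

T(p) = (2, 1, 9)

T1 shear: z ← z + 1/2·x: (-4, -1, 5) → (-4, -1, 3)
T2 translate by (-2, 2, 4): (-4, -1, 3) → (-6, 1, 7)
T3 rotate right-handed about the y-axis with cos θ = 3/5, sin θ = 4/5: (-6, 1, 7) → (2, 1, 9)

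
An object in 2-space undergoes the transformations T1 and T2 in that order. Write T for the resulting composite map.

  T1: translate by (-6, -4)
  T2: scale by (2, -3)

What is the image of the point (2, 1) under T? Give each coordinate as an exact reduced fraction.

T1 translate by (-6, -4): (2, 1) → (-4, -3)
T2 scale by (2, -3): (-4, -3) → (-8, 9)

T(p) = (-8, 9)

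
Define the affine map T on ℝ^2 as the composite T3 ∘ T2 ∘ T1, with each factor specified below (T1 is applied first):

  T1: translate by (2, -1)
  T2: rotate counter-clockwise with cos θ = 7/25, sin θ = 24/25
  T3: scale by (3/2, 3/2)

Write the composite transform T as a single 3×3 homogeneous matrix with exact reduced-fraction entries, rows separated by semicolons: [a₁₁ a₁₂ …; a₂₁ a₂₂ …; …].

T = [21/50 -36/25 57/25; 36/25 21/50 123/50; 0 0 1]

T1 = [1 0 2; 0 1 -1; 0 0 1]
T2·T1 = [7/25 -24/25 38/25; 24/25 7/25 41/25; 0 0 1]
T3·…·T1 = [21/50 -36/25 57/25; 36/25 21/50 123/50; 0 0 1]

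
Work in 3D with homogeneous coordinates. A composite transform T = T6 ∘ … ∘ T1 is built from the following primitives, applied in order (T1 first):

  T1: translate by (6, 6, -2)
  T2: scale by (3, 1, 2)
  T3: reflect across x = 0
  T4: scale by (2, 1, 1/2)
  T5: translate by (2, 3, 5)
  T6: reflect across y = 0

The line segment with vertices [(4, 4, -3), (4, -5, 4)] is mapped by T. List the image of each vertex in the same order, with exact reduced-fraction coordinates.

T1 translate by (6, 6, -2): (4, 4, -3) → (10, 10, -5); (4, -5, 4) → (10, 1, 2)
T2 scale by (3, 1, 2): (10, 10, -5) → (30, 10, -10); (10, 1, 2) → (30, 1, 4)
T3 reflect across x = 0: (30, 10, -10) → (-30, 10, -10); (30, 1, 4) → (-30, 1, 4)
T4 scale by (2, 1, 1/2): (-30, 10, -10) → (-60, 10, -5); (-30, 1, 4) → (-60, 1, 2)
T5 translate by (2, 3, 5): (-60, 10, -5) → (-58, 13, 0); (-60, 1, 2) → (-58, 4, 7)
T6 reflect across y = 0: (-58, 13, 0) → (-58, -13, 0); (-58, 4, 7) → (-58, -4, 7)

image vertices: (-58, -13, 0), (-58, -4, 7)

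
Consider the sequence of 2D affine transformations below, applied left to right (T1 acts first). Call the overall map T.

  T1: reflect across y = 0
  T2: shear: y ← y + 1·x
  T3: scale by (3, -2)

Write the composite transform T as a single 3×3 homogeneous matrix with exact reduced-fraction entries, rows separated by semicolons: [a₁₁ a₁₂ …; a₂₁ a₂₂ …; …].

T1 = [1 0 0; 0 -1 0; 0 0 1]
T2·T1 = [1 0 0; 1 -1 0; 0 0 1]
T3·…·T1 = [3 0 0; -2 2 0; 0 0 1]

T = [3 0 0; -2 2 0; 0 0 1]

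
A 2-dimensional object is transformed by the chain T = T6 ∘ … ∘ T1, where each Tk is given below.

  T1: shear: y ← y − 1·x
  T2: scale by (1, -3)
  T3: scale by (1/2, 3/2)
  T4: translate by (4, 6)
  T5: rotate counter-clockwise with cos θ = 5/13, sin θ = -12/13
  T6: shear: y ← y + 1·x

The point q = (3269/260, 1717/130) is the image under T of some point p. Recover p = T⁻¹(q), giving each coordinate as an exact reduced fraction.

T1 = [1 0 0; -1 1 0; 0 0 1]
T2·T1 = [1 0 0; 3 -3 0; 0 0 1]
T3·…·T1 = [1/2 0 0; 9/2 -9/2 0; 0 0 1]
T4·…·T1 = [1/2 0 4; 9/2 -9/2 6; 0 0 1]
T5·…·T1 = [113/26 -54/13 92/13; 33/26 -45/26 -18/13; 0 0 1]
T6·…·T1 = [113/26 -54/13 92/13; 73/13 -153/26 74/13; 0 0 1]
det M = -9/4; M⁻¹ = [34/13 -24/13 -8; 292/117 -226/117 -20/3; 0 0 1]
M⁻¹ · (3269/260, 1717/130)ᵀ = (1/2, -4/5)ᵀ

p = (1/2, -4/5)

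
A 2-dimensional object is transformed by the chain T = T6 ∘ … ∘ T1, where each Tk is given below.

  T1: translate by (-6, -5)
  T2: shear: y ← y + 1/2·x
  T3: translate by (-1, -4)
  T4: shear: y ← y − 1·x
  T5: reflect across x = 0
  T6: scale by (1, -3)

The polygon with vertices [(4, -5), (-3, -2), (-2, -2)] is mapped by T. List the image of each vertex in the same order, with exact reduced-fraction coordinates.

T1 translate by (-6, -5): (4, -5) → (-2, -10); (-3, -2) → (-9, -7); (-2, -2) → (-8, -7)
T2 shear: y ← y + 1/2·x: (-2, -10) → (-2, -11); (-9, -7) → (-9, -23/2); (-8, -7) → (-8, -11)
T3 translate by (-1, -4): (-2, -11) → (-3, -15); (-9, -23/2) → (-10, -31/2); (-8, -11) → (-9, -15)
T4 shear: y ← y − 1·x: (-3, -15) → (-3, -12); (-10, -31/2) → (-10, -11/2); (-9, -15) → (-9, -6)
T5 reflect across x = 0: (-3, -12) → (3, -12); (-10, -11/2) → (10, -11/2); (-9, -6) → (9, -6)
T6 scale by (1, -3): (3, -12) → (3, 36); (10, -11/2) → (10, 33/2); (9, -6) → (9, 18)

image vertices: (3, 36), (10, 33/2), (9, 18)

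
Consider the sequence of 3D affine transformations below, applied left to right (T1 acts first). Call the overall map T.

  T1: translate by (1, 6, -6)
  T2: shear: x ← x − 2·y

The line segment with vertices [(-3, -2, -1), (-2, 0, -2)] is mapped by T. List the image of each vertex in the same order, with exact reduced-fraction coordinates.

T1 translate by (1, 6, -6): (-3, -2, -1) → (-2, 4, -7); (-2, 0, -2) → (-1, 6, -8)
T2 shear: x ← x − 2·y: (-2, 4, -7) → (-10, 4, -7); (-1, 6, -8) → (-13, 6, -8)

image vertices: (-10, 4, -7), (-13, 6, -8)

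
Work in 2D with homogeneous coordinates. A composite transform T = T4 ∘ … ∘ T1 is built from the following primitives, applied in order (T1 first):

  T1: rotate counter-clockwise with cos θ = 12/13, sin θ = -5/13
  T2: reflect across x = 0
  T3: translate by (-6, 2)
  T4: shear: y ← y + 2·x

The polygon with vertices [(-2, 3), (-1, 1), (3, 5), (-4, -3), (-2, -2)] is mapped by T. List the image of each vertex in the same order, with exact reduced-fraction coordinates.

T1 rotate counter-clockwise with cos θ = 12/13, sin θ = -5/13: (-2, 3) → (-9/13, 46/13); (-1, 1) → (-7/13, 17/13); (3, 5) → (61/13, 45/13); (-4, -3) → (-63/13, -16/13); (-2, -2) → (-34/13, -14/13)
T2 reflect across x = 0: (-9/13, 46/13) → (9/13, 46/13); (-7/13, 17/13) → (7/13, 17/13); (61/13, 45/13) → (-61/13, 45/13); (-63/13, -16/13) → (63/13, -16/13); (-34/13, -14/13) → (34/13, -14/13)
T3 translate by (-6, 2): (9/13, 46/13) → (-69/13, 72/13); (7/13, 17/13) → (-71/13, 43/13); (-61/13, 45/13) → (-139/13, 71/13); (63/13, -16/13) → (-15/13, 10/13); (34/13, -14/13) → (-44/13, 12/13)
T4 shear: y ← y + 2·x: (-69/13, 72/13) → (-69/13, -66/13); (-71/13, 43/13) → (-71/13, -99/13); (-139/13, 71/13) → (-139/13, -207/13); (-15/13, 10/13) → (-15/13, -20/13); (-44/13, 12/13) → (-44/13, -76/13)

image vertices: (-69/13, -66/13), (-71/13, -99/13), (-139/13, -207/13), (-15/13, -20/13), (-44/13, -76/13)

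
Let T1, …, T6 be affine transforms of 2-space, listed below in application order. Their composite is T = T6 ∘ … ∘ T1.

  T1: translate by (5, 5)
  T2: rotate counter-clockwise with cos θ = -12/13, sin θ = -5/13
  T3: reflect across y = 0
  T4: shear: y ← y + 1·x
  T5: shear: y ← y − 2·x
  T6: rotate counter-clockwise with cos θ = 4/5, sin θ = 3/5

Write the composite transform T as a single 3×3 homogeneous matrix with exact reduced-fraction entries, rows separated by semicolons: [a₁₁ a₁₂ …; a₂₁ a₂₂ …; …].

T = [-99/65 -1/65 -100/13; 32/65 43/65 75/13; 0 0 1]

T1 = [1 0 5; 0 1 5; 0 0 1]
T2·T1 = [-12/13 5/13 -35/13; -5/13 -12/13 -85/13; 0 0 1]
T3·…·T1 = [-12/13 5/13 -35/13; 5/13 12/13 85/13; 0 0 1]
T4·…·T1 = [-12/13 5/13 -35/13; -7/13 17/13 50/13; 0 0 1]
T5·…·T1 = [-12/13 5/13 -35/13; 17/13 7/13 120/13; 0 0 1]
T6·…·T1 = [-99/65 -1/65 -100/13; 32/65 43/65 75/13; 0 0 1]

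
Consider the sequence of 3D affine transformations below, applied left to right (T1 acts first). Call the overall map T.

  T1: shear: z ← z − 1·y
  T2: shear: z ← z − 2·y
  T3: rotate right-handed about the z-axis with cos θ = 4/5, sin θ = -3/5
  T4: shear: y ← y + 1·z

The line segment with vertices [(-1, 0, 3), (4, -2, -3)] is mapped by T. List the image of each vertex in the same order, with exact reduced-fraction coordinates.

T1 shear: z ← z − 1·y: (-1, 0, 3) → (-1, 0, 3); (4, -2, -3) → (4, -2, -1)
T2 shear: z ← z − 2·y: (-1, 0, 3) → (-1, 0, 3); (4, -2, -1) → (4, -2, 3)
T3 rotate right-handed about the z-axis with cos θ = 4/5, sin θ = -3/5: (-1, 0, 3) → (-4/5, 3/5, 3); (4, -2, 3) → (2, -4, 3)
T4 shear: y ← y + 1·z: (-4/5, 3/5, 3) → (-4/5, 18/5, 3); (2, -4, 3) → (2, -1, 3)

image vertices: (-4/5, 18/5, 3), (2, -1, 3)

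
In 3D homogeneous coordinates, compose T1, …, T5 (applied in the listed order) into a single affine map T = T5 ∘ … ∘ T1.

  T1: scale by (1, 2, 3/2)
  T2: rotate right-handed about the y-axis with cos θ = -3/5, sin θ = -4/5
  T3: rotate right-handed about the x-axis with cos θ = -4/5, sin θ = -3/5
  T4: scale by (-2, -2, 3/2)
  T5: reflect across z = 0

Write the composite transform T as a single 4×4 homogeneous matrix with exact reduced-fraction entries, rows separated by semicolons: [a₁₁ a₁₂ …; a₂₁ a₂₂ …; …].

T = [6/5 0 12/5 0; -24/25 16/5 27/25 0; 24/25 9/5 -27/25 0; 0 0 0 1]

T1 = [1 0 0 0; 0 2 0 0; 0 0 3/2 0; 0 0 0 1]
T2·T1 = [-3/5 0 -6/5 0; 0 2 0 0; 4/5 0 -9/10 0; 0 0 0 1]
T3·…·T1 = [-3/5 0 -6/5 0; 12/25 -8/5 -27/50 0; -16/25 -6/5 18/25 0; 0 0 0 1]
T4·…·T1 = [6/5 0 12/5 0; -24/25 16/5 27/25 0; -24/25 -9/5 27/25 0; 0 0 0 1]
T5·…·T1 = [6/5 0 12/5 0; -24/25 16/5 27/25 0; 24/25 9/5 -27/25 0; 0 0 0 1]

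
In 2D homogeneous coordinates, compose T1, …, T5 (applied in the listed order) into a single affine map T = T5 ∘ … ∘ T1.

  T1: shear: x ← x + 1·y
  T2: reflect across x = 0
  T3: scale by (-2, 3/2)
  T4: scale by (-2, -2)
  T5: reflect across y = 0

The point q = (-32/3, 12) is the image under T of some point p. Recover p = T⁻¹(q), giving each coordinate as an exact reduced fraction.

T1 = [1 1 0; 0 1 0; 0 0 1]
T2·T1 = [-1 -1 0; 0 1 0; 0 0 1]
T3·…·T1 = [2 2 0; 0 3/2 0; 0 0 1]
T4·…·T1 = [-4 -4 0; 0 -3 0; 0 0 1]
T5·…·T1 = [-4 -4 0; 0 3 0; 0 0 1]
det M = -12; M⁻¹ = [-1/4 -1/3 0; 0 1/3 0; 0 0 1]
M⁻¹ · (-32/3, 12)ᵀ = (-4/3, 4)ᵀ

p = (-4/3, 4)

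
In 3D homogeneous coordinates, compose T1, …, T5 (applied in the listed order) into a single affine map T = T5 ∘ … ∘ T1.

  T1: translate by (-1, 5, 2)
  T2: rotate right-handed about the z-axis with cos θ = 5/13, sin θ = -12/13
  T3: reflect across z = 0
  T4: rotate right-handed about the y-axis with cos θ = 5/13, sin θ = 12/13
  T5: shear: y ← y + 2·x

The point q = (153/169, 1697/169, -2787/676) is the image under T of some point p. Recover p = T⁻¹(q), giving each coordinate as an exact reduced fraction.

T1 = [1 0 0 -1; 0 1 0 5; 0 0 1 2; 0 0 0 1]
T2·T1 = [5/13 12/13 0 55/13; -12/13 5/13 0 37/13; 0 0 1 2; 0 0 0 1]
T3·…·T1 = [5/13 12/13 0 55/13; -12/13 5/13 0 37/13; 0 0 -1 -2; 0 0 0 1]
T4·…·T1 = [25/169 60/169 -12/13 -37/169; -12/13 5/13 0 37/13; -60/169 -144/169 -5/13 -790/169; 0 0 0 1]
T5·…·T1 = [25/169 60/169 -12/13 -37/169; -106/169 185/169 -24/13 407/169; -60/169 -144/169 -5/13 -790/169; 0 0 0 1]
det M = -1; M⁻¹ = [337/169 -12/13 -60/169 1; -70/169 5/13 -144/169 -5; -12/13 0 -5/13 -2; 0 0 0 1]
M⁻¹ · (153/169, 1697/169, -2787/676)ᵀ = (-5, 2, -5/4)ᵀ

p = (-5, 2, -5/4)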